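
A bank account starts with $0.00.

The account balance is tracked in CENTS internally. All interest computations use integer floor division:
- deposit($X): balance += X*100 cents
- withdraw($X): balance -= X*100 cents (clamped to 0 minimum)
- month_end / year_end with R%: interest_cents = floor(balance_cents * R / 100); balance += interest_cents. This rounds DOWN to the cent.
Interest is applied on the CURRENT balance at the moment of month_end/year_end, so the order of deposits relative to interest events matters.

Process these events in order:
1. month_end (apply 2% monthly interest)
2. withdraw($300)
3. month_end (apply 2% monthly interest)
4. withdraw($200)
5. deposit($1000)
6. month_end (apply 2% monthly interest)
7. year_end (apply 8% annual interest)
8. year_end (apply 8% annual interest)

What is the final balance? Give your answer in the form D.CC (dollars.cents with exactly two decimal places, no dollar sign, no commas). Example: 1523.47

Answer: 1189.72

Derivation:
After 1 (month_end (apply 2% monthly interest)): balance=$0.00 total_interest=$0.00
After 2 (withdraw($300)): balance=$0.00 total_interest=$0.00
After 3 (month_end (apply 2% monthly interest)): balance=$0.00 total_interest=$0.00
After 4 (withdraw($200)): balance=$0.00 total_interest=$0.00
After 5 (deposit($1000)): balance=$1000.00 total_interest=$0.00
After 6 (month_end (apply 2% monthly interest)): balance=$1020.00 total_interest=$20.00
After 7 (year_end (apply 8% annual interest)): balance=$1101.60 total_interest=$101.60
After 8 (year_end (apply 8% annual interest)): balance=$1189.72 total_interest=$189.72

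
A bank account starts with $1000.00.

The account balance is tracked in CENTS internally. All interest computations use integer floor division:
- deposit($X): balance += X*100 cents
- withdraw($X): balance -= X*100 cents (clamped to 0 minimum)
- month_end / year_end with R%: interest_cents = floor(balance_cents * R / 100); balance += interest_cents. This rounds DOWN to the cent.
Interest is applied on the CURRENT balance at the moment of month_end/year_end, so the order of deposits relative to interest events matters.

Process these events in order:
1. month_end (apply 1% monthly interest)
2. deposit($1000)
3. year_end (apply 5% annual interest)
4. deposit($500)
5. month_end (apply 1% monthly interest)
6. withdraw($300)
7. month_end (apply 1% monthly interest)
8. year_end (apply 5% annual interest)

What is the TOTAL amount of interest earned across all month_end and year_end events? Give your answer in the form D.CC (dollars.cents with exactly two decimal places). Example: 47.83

After 1 (month_end (apply 1% monthly interest)): balance=$1010.00 total_interest=$10.00
After 2 (deposit($1000)): balance=$2010.00 total_interest=$10.00
After 3 (year_end (apply 5% annual interest)): balance=$2110.50 total_interest=$110.50
After 4 (deposit($500)): balance=$2610.50 total_interest=$110.50
After 5 (month_end (apply 1% monthly interest)): balance=$2636.60 total_interest=$136.60
After 6 (withdraw($300)): balance=$2336.60 total_interest=$136.60
After 7 (month_end (apply 1% monthly interest)): balance=$2359.96 total_interest=$159.96
After 8 (year_end (apply 5% annual interest)): balance=$2477.95 total_interest=$277.95

Answer: 277.95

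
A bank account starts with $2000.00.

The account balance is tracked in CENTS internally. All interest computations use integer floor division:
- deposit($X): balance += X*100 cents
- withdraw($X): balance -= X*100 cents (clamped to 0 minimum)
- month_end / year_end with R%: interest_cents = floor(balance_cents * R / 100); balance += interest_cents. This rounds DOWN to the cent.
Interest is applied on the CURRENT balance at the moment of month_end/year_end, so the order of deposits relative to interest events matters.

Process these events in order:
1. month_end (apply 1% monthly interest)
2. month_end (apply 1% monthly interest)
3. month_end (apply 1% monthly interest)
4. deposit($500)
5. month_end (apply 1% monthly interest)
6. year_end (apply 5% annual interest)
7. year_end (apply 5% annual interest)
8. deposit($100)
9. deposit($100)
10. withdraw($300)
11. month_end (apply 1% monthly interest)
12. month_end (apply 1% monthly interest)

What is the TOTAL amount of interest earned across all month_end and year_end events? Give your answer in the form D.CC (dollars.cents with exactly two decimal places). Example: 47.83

After 1 (month_end (apply 1% monthly interest)): balance=$2020.00 total_interest=$20.00
After 2 (month_end (apply 1% monthly interest)): balance=$2040.20 total_interest=$40.20
After 3 (month_end (apply 1% monthly interest)): balance=$2060.60 total_interest=$60.60
After 4 (deposit($500)): balance=$2560.60 total_interest=$60.60
After 5 (month_end (apply 1% monthly interest)): balance=$2586.20 total_interest=$86.20
After 6 (year_end (apply 5% annual interest)): balance=$2715.51 total_interest=$215.51
After 7 (year_end (apply 5% annual interest)): balance=$2851.28 total_interest=$351.28
After 8 (deposit($100)): balance=$2951.28 total_interest=$351.28
After 9 (deposit($100)): balance=$3051.28 total_interest=$351.28
After 10 (withdraw($300)): balance=$2751.28 total_interest=$351.28
After 11 (month_end (apply 1% monthly interest)): balance=$2778.79 total_interest=$378.79
After 12 (month_end (apply 1% monthly interest)): balance=$2806.57 total_interest=$406.57

Answer: 406.57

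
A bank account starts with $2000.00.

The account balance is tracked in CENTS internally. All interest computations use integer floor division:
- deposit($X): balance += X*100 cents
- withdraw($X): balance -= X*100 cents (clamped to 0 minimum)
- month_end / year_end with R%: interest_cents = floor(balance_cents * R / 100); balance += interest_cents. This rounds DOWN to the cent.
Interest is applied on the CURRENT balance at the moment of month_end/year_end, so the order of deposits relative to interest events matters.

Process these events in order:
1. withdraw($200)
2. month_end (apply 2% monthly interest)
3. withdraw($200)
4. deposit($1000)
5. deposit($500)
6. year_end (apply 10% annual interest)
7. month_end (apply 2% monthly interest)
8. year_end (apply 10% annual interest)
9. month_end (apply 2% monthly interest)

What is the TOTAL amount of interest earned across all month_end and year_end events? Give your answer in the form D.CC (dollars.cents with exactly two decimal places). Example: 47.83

Answer: 847.84

Derivation:
After 1 (withdraw($200)): balance=$1800.00 total_interest=$0.00
After 2 (month_end (apply 2% monthly interest)): balance=$1836.00 total_interest=$36.00
After 3 (withdraw($200)): balance=$1636.00 total_interest=$36.00
After 4 (deposit($1000)): balance=$2636.00 total_interest=$36.00
After 5 (deposit($500)): balance=$3136.00 total_interest=$36.00
After 6 (year_end (apply 10% annual interest)): balance=$3449.60 total_interest=$349.60
After 7 (month_end (apply 2% monthly interest)): balance=$3518.59 total_interest=$418.59
After 8 (year_end (apply 10% annual interest)): balance=$3870.44 total_interest=$770.44
After 9 (month_end (apply 2% monthly interest)): balance=$3947.84 total_interest=$847.84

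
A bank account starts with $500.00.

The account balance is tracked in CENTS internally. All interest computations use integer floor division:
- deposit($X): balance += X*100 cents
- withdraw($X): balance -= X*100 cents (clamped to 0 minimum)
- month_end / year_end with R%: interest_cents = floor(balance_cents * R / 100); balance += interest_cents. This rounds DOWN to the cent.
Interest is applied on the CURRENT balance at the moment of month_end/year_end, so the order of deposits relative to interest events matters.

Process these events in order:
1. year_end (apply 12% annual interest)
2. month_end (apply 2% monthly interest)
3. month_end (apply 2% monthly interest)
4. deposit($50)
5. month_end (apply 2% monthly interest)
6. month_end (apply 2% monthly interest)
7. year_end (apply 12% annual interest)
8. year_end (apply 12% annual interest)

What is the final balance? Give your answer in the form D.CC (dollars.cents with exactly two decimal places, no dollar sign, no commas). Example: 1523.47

After 1 (year_end (apply 12% annual interest)): balance=$560.00 total_interest=$60.00
After 2 (month_end (apply 2% monthly interest)): balance=$571.20 total_interest=$71.20
After 3 (month_end (apply 2% monthly interest)): balance=$582.62 total_interest=$82.62
After 4 (deposit($50)): balance=$632.62 total_interest=$82.62
After 5 (month_end (apply 2% monthly interest)): balance=$645.27 total_interest=$95.27
After 6 (month_end (apply 2% monthly interest)): balance=$658.17 total_interest=$108.17
After 7 (year_end (apply 12% annual interest)): balance=$737.15 total_interest=$187.15
After 8 (year_end (apply 12% annual interest)): balance=$825.60 total_interest=$275.60

Answer: 825.60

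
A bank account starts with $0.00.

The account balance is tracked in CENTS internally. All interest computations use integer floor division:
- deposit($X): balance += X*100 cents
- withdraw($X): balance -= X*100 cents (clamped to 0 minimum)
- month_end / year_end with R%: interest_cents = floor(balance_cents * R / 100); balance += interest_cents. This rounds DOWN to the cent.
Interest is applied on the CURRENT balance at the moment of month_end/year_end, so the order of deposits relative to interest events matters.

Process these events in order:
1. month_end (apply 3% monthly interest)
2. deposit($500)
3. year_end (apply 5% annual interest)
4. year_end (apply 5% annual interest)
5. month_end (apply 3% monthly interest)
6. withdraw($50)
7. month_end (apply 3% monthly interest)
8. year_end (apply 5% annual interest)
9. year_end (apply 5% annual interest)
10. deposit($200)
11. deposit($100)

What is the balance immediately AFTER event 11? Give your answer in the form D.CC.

Answer: 887.96

Derivation:
After 1 (month_end (apply 3% monthly interest)): balance=$0.00 total_interest=$0.00
After 2 (deposit($500)): balance=$500.00 total_interest=$0.00
After 3 (year_end (apply 5% annual interest)): balance=$525.00 total_interest=$25.00
After 4 (year_end (apply 5% annual interest)): balance=$551.25 total_interest=$51.25
After 5 (month_end (apply 3% monthly interest)): balance=$567.78 total_interest=$67.78
After 6 (withdraw($50)): balance=$517.78 total_interest=$67.78
After 7 (month_end (apply 3% monthly interest)): balance=$533.31 total_interest=$83.31
After 8 (year_end (apply 5% annual interest)): balance=$559.97 total_interest=$109.97
After 9 (year_end (apply 5% annual interest)): balance=$587.96 total_interest=$137.96
After 10 (deposit($200)): balance=$787.96 total_interest=$137.96
After 11 (deposit($100)): balance=$887.96 total_interest=$137.96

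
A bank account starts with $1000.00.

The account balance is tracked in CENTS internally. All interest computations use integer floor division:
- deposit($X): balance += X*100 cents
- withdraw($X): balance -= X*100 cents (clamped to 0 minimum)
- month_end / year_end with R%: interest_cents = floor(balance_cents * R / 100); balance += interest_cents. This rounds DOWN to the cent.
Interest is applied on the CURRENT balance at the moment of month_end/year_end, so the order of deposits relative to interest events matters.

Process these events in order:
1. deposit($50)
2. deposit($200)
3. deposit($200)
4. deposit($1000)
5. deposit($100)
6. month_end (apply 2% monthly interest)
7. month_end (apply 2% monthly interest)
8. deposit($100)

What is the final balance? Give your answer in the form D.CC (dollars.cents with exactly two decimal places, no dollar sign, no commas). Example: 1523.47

After 1 (deposit($50)): balance=$1050.00 total_interest=$0.00
After 2 (deposit($200)): balance=$1250.00 total_interest=$0.00
After 3 (deposit($200)): balance=$1450.00 total_interest=$0.00
After 4 (deposit($1000)): balance=$2450.00 total_interest=$0.00
After 5 (deposit($100)): balance=$2550.00 total_interest=$0.00
After 6 (month_end (apply 2% monthly interest)): balance=$2601.00 total_interest=$51.00
After 7 (month_end (apply 2% monthly interest)): balance=$2653.02 total_interest=$103.02
After 8 (deposit($100)): balance=$2753.02 total_interest=$103.02

Answer: 2753.02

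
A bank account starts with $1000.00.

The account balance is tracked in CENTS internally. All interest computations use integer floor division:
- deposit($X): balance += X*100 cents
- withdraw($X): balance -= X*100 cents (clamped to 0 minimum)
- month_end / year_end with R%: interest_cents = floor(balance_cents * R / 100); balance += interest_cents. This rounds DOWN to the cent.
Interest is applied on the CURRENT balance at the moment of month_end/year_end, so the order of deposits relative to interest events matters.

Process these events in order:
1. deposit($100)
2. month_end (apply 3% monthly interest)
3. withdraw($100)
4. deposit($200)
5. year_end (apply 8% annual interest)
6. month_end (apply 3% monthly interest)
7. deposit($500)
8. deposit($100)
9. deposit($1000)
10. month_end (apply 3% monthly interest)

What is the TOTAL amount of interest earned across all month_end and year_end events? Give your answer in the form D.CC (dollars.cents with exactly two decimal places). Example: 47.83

After 1 (deposit($100)): balance=$1100.00 total_interest=$0.00
After 2 (month_end (apply 3% monthly interest)): balance=$1133.00 total_interest=$33.00
After 3 (withdraw($100)): balance=$1033.00 total_interest=$33.00
After 4 (deposit($200)): balance=$1233.00 total_interest=$33.00
After 5 (year_end (apply 8% annual interest)): balance=$1331.64 total_interest=$131.64
After 6 (month_end (apply 3% monthly interest)): balance=$1371.58 total_interest=$171.58
After 7 (deposit($500)): balance=$1871.58 total_interest=$171.58
After 8 (deposit($100)): balance=$1971.58 total_interest=$171.58
After 9 (deposit($1000)): balance=$2971.58 total_interest=$171.58
After 10 (month_end (apply 3% monthly interest)): balance=$3060.72 total_interest=$260.72

Answer: 260.72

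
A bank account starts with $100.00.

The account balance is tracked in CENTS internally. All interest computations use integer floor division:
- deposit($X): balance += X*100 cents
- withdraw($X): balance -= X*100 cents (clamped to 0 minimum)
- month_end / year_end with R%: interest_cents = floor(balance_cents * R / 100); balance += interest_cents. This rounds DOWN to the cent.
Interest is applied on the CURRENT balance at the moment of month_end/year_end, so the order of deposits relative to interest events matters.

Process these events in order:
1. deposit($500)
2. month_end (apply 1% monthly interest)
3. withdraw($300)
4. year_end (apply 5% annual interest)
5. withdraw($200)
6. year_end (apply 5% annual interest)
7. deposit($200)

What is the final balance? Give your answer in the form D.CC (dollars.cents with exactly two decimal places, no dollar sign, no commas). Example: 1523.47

Answer: 327.36

Derivation:
After 1 (deposit($500)): balance=$600.00 total_interest=$0.00
After 2 (month_end (apply 1% monthly interest)): balance=$606.00 total_interest=$6.00
After 3 (withdraw($300)): balance=$306.00 total_interest=$6.00
After 4 (year_end (apply 5% annual interest)): balance=$321.30 total_interest=$21.30
After 5 (withdraw($200)): balance=$121.30 total_interest=$21.30
After 6 (year_end (apply 5% annual interest)): balance=$127.36 total_interest=$27.36
After 7 (deposit($200)): balance=$327.36 total_interest=$27.36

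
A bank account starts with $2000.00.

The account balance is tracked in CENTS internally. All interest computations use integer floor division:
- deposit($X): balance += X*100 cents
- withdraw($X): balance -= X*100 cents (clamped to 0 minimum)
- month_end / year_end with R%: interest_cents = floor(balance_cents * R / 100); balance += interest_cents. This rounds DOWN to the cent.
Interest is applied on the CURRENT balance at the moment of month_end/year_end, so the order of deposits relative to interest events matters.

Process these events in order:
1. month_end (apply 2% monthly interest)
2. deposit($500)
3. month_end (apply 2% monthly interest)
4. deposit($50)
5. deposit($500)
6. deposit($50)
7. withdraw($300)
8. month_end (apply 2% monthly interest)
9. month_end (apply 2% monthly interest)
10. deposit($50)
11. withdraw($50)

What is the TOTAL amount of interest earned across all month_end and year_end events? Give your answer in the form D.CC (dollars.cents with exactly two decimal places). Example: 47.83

Answer: 207.58

Derivation:
After 1 (month_end (apply 2% monthly interest)): balance=$2040.00 total_interest=$40.00
After 2 (deposit($500)): balance=$2540.00 total_interest=$40.00
After 3 (month_end (apply 2% monthly interest)): balance=$2590.80 total_interest=$90.80
After 4 (deposit($50)): balance=$2640.80 total_interest=$90.80
After 5 (deposit($500)): balance=$3140.80 total_interest=$90.80
After 6 (deposit($50)): balance=$3190.80 total_interest=$90.80
After 7 (withdraw($300)): balance=$2890.80 total_interest=$90.80
After 8 (month_end (apply 2% monthly interest)): balance=$2948.61 total_interest=$148.61
After 9 (month_end (apply 2% monthly interest)): balance=$3007.58 total_interest=$207.58
After 10 (deposit($50)): balance=$3057.58 total_interest=$207.58
After 11 (withdraw($50)): balance=$3007.58 total_interest=$207.58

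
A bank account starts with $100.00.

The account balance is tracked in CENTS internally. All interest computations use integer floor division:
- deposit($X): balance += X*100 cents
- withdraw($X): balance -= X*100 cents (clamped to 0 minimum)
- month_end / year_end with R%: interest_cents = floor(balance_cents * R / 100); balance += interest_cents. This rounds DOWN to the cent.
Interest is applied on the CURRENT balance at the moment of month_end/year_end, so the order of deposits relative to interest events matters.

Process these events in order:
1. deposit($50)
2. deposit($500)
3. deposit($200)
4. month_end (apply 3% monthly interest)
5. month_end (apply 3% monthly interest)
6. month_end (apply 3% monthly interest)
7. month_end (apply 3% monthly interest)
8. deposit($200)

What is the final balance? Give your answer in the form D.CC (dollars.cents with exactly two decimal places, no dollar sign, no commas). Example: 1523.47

Answer: 1156.67

Derivation:
After 1 (deposit($50)): balance=$150.00 total_interest=$0.00
After 2 (deposit($500)): balance=$650.00 total_interest=$0.00
After 3 (deposit($200)): balance=$850.00 total_interest=$0.00
After 4 (month_end (apply 3% monthly interest)): balance=$875.50 total_interest=$25.50
After 5 (month_end (apply 3% monthly interest)): balance=$901.76 total_interest=$51.76
After 6 (month_end (apply 3% monthly interest)): balance=$928.81 total_interest=$78.81
After 7 (month_end (apply 3% monthly interest)): balance=$956.67 total_interest=$106.67
After 8 (deposit($200)): balance=$1156.67 total_interest=$106.67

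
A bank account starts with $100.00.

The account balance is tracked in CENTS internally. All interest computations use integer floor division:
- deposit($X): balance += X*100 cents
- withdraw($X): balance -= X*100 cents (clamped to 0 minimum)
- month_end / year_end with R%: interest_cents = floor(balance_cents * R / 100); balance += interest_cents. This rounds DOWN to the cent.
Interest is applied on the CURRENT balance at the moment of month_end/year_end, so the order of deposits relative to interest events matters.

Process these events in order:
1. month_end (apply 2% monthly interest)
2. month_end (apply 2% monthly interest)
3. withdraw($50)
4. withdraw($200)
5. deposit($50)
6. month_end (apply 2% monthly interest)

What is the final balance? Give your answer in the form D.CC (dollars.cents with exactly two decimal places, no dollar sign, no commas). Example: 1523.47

Answer: 51.00

Derivation:
After 1 (month_end (apply 2% monthly interest)): balance=$102.00 total_interest=$2.00
After 2 (month_end (apply 2% monthly interest)): balance=$104.04 total_interest=$4.04
After 3 (withdraw($50)): balance=$54.04 total_interest=$4.04
After 4 (withdraw($200)): balance=$0.00 total_interest=$4.04
After 5 (deposit($50)): balance=$50.00 total_interest=$4.04
After 6 (month_end (apply 2% monthly interest)): balance=$51.00 total_interest=$5.04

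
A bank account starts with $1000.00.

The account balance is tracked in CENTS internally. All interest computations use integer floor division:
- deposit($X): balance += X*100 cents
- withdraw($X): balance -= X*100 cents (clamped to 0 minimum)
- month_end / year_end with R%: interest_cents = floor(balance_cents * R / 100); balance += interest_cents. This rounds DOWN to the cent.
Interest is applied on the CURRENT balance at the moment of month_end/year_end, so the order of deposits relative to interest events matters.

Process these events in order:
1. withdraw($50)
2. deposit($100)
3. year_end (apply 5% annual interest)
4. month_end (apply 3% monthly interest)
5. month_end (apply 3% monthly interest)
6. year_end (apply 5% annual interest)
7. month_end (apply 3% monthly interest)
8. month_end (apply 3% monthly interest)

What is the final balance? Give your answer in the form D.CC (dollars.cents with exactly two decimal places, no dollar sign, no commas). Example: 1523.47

After 1 (withdraw($50)): balance=$950.00 total_interest=$0.00
After 2 (deposit($100)): balance=$1050.00 total_interest=$0.00
After 3 (year_end (apply 5% annual interest)): balance=$1102.50 total_interest=$52.50
After 4 (month_end (apply 3% monthly interest)): balance=$1135.57 total_interest=$85.57
After 5 (month_end (apply 3% monthly interest)): balance=$1169.63 total_interest=$119.63
After 6 (year_end (apply 5% annual interest)): balance=$1228.11 total_interest=$178.11
After 7 (month_end (apply 3% monthly interest)): balance=$1264.95 total_interest=$214.95
After 8 (month_end (apply 3% monthly interest)): balance=$1302.89 total_interest=$252.89

Answer: 1302.89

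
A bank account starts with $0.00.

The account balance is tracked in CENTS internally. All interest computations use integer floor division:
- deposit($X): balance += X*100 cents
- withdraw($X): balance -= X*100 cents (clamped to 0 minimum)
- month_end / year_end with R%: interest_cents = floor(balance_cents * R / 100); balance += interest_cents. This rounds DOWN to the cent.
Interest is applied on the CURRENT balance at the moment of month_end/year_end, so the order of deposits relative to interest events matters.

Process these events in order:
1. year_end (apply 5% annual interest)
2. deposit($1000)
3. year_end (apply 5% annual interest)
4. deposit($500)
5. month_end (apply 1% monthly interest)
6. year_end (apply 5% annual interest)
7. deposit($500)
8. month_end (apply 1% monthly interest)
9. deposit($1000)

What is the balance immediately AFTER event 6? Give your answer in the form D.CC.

After 1 (year_end (apply 5% annual interest)): balance=$0.00 total_interest=$0.00
After 2 (deposit($1000)): balance=$1000.00 total_interest=$0.00
After 3 (year_end (apply 5% annual interest)): balance=$1050.00 total_interest=$50.00
After 4 (deposit($500)): balance=$1550.00 total_interest=$50.00
After 5 (month_end (apply 1% monthly interest)): balance=$1565.50 total_interest=$65.50
After 6 (year_end (apply 5% annual interest)): balance=$1643.77 total_interest=$143.77

Answer: 1643.77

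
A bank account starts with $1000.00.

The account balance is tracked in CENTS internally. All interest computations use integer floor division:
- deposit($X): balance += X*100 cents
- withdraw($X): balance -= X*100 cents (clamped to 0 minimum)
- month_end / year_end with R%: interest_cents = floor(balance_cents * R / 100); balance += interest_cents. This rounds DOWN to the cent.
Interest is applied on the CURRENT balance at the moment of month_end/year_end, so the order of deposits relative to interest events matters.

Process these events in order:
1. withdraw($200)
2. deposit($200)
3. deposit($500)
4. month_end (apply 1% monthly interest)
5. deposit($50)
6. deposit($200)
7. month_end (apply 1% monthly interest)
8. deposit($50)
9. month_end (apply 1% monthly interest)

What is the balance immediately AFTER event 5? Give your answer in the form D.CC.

Answer: 1565.00

Derivation:
After 1 (withdraw($200)): balance=$800.00 total_interest=$0.00
After 2 (deposit($200)): balance=$1000.00 total_interest=$0.00
After 3 (deposit($500)): balance=$1500.00 total_interest=$0.00
After 4 (month_end (apply 1% monthly interest)): balance=$1515.00 total_interest=$15.00
After 5 (deposit($50)): balance=$1565.00 total_interest=$15.00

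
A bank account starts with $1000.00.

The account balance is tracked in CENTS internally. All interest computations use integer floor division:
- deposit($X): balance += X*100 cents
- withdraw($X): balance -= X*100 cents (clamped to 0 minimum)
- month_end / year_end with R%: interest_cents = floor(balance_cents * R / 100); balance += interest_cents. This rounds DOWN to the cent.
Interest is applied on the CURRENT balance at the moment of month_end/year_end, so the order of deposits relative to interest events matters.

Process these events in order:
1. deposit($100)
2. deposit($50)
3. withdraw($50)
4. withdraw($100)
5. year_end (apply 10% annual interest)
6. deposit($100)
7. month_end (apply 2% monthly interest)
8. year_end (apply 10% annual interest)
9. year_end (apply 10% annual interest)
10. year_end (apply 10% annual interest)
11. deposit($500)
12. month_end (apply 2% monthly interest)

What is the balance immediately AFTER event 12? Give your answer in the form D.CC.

After 1 (deposit($100)): balance=$1100.00 total_interest=$0.00
After 2 (deposit($50)): balance=$1150.00 total_interest=$0.00
After 3 (withdraw($50)): balance=$1100.00 total_interest=$0.00
After 4 (withdraw($100)): balance=$1000.00 total_interest=$0.00
After 5 (year_end (apply 10% annual interest)): balance=$1100.00 total_interest=$100.00
After 6 (deposit($100)): balance=$1200.00 total_interest=$100.00
After 7 (month_end (apply 2% monthly interest)): balance=$1224.00 total_interest=$124.00
After 8 (year_end (apply 10% annual interest)): balance=$1346.40 total_interest=$246.40
After 9 (year_end (apply 10% annual interest)): balance=$1481.04 total_interest=$381.04
After 10 (year_end (apply 10% annual interest)): balance=$1629.14 total_interest=$529.14
After 11 (deposit($500)): balance=$2129.14 total_interest=$529.14
After 12 (month_end (apply 2% monthly interest)): balance=$2171.72 total_interest=$571.72

Answer: 2171.72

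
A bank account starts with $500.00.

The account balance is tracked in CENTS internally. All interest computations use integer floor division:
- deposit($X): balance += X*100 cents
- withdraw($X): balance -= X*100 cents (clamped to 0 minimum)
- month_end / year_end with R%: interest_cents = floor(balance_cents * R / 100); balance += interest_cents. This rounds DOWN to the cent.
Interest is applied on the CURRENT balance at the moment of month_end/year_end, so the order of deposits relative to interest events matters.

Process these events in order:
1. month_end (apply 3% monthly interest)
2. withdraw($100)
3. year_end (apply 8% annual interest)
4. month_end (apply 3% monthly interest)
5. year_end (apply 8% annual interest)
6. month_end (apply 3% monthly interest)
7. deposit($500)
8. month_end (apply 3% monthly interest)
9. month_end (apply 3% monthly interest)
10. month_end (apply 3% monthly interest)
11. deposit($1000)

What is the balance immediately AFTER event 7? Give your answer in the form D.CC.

Answer: 1013.52

Derivation:
After 1 (month_end (apply 3% monthly interest)): balance=$515.00 total_interest=$15.00
After 2 (withdraw($100)): balance=$415.00 total_interest=$15.00
After 3 (year_end (apply 8% annual interest)): balance=$448.20 total_interest=$48.20
After 4 (month_end (apply 3% monthly interest)): balance=$461.64 total_interest=$61.64
After 5 (year_end (apply 8% annual interest)): balance=$498.57 total_interest=$98.57
After 6 (month_end (apply 3% monthly interest)): balance=$513.52 total_interest=$113.52
After 7 (deposit($500)): balance=$1013.52 total_interest=$113.52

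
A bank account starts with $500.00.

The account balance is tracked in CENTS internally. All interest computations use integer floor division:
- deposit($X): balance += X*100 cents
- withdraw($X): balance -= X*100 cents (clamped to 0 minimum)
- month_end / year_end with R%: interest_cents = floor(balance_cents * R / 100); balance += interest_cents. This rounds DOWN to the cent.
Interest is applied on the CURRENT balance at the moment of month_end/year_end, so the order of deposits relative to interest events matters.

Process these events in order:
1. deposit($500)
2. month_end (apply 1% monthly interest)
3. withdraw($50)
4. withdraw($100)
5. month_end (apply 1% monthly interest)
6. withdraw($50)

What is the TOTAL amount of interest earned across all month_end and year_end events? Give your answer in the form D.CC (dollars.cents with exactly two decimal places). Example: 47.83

Answer: 18.60

Derivation:
After 1 (deposit($500)): balance=$1000.00 total_interest=$0.00
After 2 (month_end (apply 1% monthly interest)): balance=$1010.00 total_interest=$10.00
After 3 (withdraw($50)): balance=$960.00 total_interest=$10.00
After 4 (withdraw($100)): balance=$860.00 total_interest=$10.00
After 5 (month_end (apply 1% monthly interest)): balance=$868.60 total_interest=$18.60
After 6 (withdraw($50)): balance=$818.60 total_interest=$18.60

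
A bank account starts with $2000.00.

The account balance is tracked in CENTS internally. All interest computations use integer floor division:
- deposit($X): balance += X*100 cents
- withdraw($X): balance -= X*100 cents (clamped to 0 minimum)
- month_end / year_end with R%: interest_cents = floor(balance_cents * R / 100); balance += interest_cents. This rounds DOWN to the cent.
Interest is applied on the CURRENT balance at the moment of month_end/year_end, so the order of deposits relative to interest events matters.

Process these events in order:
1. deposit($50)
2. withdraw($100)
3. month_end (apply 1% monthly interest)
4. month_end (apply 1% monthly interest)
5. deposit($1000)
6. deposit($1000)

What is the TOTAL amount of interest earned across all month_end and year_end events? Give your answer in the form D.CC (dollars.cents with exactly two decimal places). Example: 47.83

After 1 (deposit($50)): balance=$2050.00 total_interest=$0.00
After 2 (withdraw($100)): balance=$1950.00 total_interest=$0.00
After 3 (month_end (apply 1% monthly interest)): balance=$1969.50 total_interest=$19.50
After 4 (month_end (apply 1% monthly interest)): balance=$1989.19 total_interest=$39.19
After 5 (deposit($1000)): balance=$2989.19 total_interest=$39.19
After 6 (deposit($1000)): balance=$3989.19 total_interest=$39.19

Answer: 39.19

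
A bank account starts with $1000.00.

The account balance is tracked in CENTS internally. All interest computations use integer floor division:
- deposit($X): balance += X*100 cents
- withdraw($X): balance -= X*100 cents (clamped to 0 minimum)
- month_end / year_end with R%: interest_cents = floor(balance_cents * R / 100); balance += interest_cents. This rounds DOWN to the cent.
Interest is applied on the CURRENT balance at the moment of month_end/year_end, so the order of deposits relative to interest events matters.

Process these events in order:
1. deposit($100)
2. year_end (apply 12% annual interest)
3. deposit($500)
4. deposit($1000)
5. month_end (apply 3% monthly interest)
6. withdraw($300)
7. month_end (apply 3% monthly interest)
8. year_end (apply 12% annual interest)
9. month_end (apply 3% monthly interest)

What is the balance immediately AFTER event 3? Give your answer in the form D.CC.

Answer: 1732.00

Derivation:
After 1 (deposit($100)): balance=$1100.00 total_interest=$0.00
After 2 (year_end (apply 12% annual interest)): balance=$1232.00 total_interest=$132.00
After 3 (deposit($500)): balance=$1732.00 total_interest=$132.00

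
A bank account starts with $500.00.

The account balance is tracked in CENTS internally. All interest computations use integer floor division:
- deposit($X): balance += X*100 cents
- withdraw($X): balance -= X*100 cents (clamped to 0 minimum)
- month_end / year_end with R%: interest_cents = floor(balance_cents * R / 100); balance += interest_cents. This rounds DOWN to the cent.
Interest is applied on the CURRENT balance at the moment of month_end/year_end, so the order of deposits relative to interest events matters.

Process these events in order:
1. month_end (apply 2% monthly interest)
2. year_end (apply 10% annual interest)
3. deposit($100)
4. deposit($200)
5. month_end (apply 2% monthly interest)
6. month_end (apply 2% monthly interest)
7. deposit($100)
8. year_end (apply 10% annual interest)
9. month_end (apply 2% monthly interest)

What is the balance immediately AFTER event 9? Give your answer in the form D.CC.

Answer: 1117.25

Derivation:
After 1 (month_end (apply 2% monthly interest)): balance=$510.00 total_interest=$10.00
After 2 (year_end (apply 10% annual interest)): balance=$561.00 total_interest=$61.00
After 3 (deposit($100)): balance=$661.00 total_interest=$61.00
After 4 (deposit($200)): balance=$861.00 total_interest=$61.00
After 5 (month_end (apply 2% monthly interest)): balance=$878.22 total_interest=$78.22
After 6 (month_end (apply 2% monthly interest)): balance=$895.78 total_interest=$95.78
After 7 (deposit($100)): balance=$995.78 total_interest=$95.78
After 8 (year_end (apply 10% annual interest)): balance=$1095.35 total_interest=$195.35
After 9 (month_end (apply 2% monthly interest)): balance=$1117.25 total_interest=$217.25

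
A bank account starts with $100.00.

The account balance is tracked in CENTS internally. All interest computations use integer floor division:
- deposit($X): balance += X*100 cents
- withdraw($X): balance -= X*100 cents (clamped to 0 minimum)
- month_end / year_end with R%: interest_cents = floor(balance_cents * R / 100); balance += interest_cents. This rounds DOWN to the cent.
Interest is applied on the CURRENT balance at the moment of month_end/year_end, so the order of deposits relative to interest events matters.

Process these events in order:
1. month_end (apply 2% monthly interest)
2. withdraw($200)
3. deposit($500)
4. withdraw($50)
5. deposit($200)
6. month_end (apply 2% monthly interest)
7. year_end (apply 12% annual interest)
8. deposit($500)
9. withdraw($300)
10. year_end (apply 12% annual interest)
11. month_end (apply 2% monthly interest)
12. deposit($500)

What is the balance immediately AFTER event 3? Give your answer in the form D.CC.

Answer: 500.00

Derivation:
After 1 (month_end (apply 2% monthly interest)): balance=$102.00 total_interest=$2.00
After 2 (withdraw($200)): balance=$0.00 total_interest=$2.00
After 3 (deposit($500)): balance=$500.00 total_interest=$2.00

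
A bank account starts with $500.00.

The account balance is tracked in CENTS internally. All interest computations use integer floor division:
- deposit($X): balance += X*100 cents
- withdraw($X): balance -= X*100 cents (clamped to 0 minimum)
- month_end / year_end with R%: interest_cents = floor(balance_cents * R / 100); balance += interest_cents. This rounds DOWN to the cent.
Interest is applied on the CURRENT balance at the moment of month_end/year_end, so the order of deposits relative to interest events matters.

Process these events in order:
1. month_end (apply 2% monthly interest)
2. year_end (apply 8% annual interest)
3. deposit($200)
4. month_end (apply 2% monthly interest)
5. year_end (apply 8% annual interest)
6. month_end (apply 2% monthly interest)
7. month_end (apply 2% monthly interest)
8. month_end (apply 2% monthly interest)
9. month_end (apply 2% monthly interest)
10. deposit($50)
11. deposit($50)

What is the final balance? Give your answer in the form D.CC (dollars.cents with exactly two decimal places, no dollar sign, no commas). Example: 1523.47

After 1 (month_end (apply 2% monthly interest)): balance=$510.00 total_interest=$10.00
After 2 (year_end (apply 8% annual interest)): balance=$550.80 total_interest=$50.80
After 3 (deposit($200)): balance=$750.80 total_interest=$50.80
After 4 (month_end (apply 2% monthly interest)): balance=$765.81 total_interest=$65.81
After 5 (year_end (apply 8% annual interest)): balance=$827.07 total_interest=$127.07
After 6 (month_end (apply 2% monthly interest)): balance=$843.61 total_interest=$143.61
After 7 (month_end (apply 2% monthly interest)): balance=$860.48 total_interest=$160.48
After 8 (month_end (apply 2% monthly interest)): balance=$877.68 total_interest=$177.68
After 9 (month_end (apply 2% monthly interest)): balance=$895.23 total_interest=$195.23
After 10 (deposit($50)): balance=$945.23 total_interest=$195.23
After 11 (deposit($50)): balance=$995.23 total_interest=$195.23

Answer: 995.23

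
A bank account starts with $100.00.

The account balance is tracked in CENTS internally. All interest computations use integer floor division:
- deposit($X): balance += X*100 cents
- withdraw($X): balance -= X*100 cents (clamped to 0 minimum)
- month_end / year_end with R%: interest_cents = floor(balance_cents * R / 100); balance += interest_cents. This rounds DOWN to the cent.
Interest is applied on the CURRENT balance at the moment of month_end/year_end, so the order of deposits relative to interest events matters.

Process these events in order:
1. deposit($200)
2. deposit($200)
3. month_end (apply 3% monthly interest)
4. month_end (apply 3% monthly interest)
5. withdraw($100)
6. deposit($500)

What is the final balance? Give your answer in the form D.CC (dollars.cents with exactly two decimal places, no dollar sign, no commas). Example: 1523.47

After 1 (deposit($200)): balance=$300.00 total_interest=$0.00
After 2 (deposit($200)): balance=$500.00 total_interest=$0.00
After 3 (month_end (apply 3% monthly interest)): balance=$515.00 total_interest=$15.00
After 4 (month_end (apply 3% monthly interest)): balance=$530.45 total_interest=$30.45
After 5 (withdraw($100)): balance=$430.45 total_interest=$30.45
After 6 (deposit($500)): balance=$930.45 total_interest=$30.45

Answer: 930.45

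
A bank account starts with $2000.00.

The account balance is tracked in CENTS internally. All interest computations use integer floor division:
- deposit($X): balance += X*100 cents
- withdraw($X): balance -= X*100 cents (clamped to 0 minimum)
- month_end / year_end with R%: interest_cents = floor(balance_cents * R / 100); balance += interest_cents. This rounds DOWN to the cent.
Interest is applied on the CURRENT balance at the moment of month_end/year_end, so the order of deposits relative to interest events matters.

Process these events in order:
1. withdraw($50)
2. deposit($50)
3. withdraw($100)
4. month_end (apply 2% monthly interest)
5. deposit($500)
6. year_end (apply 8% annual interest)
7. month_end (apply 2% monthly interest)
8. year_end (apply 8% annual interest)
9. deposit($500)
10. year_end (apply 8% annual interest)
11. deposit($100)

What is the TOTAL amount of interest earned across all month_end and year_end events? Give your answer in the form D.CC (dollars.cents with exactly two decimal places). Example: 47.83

After 1 (withdraw($50)): balance=$1950.00 total_interest=$0.00
After 2 (deposit($50)): balance=$2000.00 total_interest=$0.00
After 3 (withdraw($100)): balance=$1900.00 total_interest=$0.00
After 4 (month_end (apply 2% monthly interest)): balance=$1938.00 total_interest=$38.00
After 5 (deposit($500)): balance=$2438.00 total_interest=$38.00
After 6 (year_end (apply 8% annual interest)): balance=$2633.04 total_interest=$233.04
After 7 (month_end (apply 2% monthly interest)): balance=$2685.70 total_interest=$285.70
After 8 (year_end (apply 8% annual interest)): balance=$2900.55 total_interest=$500.55
After 9 (deposit($500)): balance=$3400.55 total_interest=$500.55
After 10 (year_end (apply 8% annual interest)): balance=$3672.59 total_interest=$772.59
After 11 (deposit($100)): balance=$3772.59 total_interest=$772.59

Answer: 772.59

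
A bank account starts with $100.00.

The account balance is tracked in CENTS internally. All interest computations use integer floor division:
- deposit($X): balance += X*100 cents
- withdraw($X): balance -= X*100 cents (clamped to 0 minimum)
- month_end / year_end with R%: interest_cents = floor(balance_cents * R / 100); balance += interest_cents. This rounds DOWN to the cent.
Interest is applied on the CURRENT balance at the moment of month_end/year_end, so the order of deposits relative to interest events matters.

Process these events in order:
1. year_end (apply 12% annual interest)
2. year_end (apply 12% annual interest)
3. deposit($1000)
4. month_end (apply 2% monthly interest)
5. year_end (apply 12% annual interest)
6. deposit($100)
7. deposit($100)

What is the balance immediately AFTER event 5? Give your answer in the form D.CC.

After 1 (year_end (apply 12% annual interest)): balance=$112.00 total_interest=$12.00
After 2 (year_end (apply 12% annual interest)): balance=$125.44 total_interest=$25.44
After 3 (deposit($1000)): balance=$1125.44 total_interest=$25.44
After 4 (month_end (apply 2% monthly interest)): balance=$1147.94 total_interest=$47.94
After 5 (year_end (apply 12% annual interest)): balance=$1285.69 total_interest=$185.69

Answer: 1285.69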